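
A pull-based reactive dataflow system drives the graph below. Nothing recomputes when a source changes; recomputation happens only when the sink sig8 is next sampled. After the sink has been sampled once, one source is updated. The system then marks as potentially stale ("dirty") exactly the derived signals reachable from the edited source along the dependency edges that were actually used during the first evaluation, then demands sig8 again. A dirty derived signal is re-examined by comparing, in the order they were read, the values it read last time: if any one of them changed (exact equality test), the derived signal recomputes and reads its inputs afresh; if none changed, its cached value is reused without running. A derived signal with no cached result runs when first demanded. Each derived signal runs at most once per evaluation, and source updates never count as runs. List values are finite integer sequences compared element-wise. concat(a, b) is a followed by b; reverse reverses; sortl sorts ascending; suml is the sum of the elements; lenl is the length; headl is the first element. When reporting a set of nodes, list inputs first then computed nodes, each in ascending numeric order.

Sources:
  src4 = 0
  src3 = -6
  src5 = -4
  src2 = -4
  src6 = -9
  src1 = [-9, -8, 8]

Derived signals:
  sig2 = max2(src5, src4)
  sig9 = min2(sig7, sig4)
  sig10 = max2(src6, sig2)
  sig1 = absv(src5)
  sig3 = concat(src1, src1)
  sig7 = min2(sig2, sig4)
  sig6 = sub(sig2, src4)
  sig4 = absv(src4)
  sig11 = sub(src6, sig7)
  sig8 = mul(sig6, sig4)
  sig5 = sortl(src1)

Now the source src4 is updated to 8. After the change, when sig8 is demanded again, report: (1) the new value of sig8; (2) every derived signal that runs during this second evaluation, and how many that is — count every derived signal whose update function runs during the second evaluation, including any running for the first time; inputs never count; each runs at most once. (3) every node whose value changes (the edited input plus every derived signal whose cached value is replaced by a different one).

First evaluation (everything demanded from the output):
  sig2 = max2(-4, 0) = 0
  sig4 = absv(0) = 0
  sig6 = sub(0, 0) = 0
  sig8 = mul(0, 0) = 0

Propagation after the edit:
  sig2: runs — src4 0->8; result 8.
  sig4: runs — src4 0->8; result 8.
  sig6: runs — sig2 0->8; src4 0->8; result 0 (same value as before).
  sig8: runs — sig4 0->8; result 0 (same value as before).

New value of sig8: 0.
Derived signals that run: sig2, sig4, sig6, sig8 — 4 in total.
Values that change: src4, sig2, sig4.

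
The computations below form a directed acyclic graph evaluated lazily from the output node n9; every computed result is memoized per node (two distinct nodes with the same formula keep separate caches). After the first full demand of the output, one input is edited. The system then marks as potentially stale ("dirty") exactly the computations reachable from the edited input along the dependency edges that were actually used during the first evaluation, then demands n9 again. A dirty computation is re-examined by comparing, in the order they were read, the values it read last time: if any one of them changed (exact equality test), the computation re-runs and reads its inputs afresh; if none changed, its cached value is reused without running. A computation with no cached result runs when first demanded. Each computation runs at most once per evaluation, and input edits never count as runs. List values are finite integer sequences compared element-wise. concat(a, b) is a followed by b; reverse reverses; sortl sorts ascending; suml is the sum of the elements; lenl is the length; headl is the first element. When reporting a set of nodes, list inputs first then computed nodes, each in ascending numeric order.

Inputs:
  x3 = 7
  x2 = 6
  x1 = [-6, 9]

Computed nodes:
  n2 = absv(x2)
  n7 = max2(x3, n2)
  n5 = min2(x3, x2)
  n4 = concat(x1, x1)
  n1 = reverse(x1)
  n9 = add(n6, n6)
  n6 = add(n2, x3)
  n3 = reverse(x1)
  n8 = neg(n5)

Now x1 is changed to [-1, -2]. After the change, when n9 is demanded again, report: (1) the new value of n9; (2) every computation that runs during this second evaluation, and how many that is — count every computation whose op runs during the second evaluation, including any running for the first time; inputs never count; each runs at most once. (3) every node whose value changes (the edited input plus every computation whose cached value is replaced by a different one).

Demanding n9 again yields 26.
0 computations run: none.
The nodes whose values change: x1.
Note the shortcut — x1 feeds only undemanded nodes, so no recomputation happens.

First demand of the output computes:
  n2 = absv(6) = 6
  n6 = add(6, 7) = 13
  n9 = add(13, 13) = 26

After the edit, cleaning proceeds:
  x1 only reaches undemanded nodes; the second demand re-runs nothing.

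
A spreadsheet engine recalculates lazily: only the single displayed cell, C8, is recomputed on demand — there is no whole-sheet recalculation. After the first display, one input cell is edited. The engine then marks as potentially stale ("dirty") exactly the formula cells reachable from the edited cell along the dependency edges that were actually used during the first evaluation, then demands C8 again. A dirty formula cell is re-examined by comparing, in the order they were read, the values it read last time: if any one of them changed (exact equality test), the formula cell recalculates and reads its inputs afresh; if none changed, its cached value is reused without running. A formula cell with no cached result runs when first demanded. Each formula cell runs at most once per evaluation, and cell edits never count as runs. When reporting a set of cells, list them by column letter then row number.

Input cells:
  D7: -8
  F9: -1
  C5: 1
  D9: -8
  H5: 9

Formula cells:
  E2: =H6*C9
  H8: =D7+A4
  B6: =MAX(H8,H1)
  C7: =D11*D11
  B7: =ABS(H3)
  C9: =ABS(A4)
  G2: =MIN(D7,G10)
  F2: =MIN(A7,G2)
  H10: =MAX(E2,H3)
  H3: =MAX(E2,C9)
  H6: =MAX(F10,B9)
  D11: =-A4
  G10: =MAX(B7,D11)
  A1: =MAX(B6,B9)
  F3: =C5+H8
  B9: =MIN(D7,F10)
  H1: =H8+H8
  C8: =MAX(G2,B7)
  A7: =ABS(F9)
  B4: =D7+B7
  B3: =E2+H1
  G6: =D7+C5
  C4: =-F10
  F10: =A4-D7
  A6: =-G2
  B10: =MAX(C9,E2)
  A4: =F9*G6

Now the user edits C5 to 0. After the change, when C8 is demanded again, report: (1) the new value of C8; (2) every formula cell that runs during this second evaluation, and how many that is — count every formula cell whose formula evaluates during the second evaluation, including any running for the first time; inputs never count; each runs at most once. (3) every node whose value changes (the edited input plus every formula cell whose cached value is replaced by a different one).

New value of C8: 128.
Formula cells that run: A4, B7, B9, C8, C9, D11, E2, F10, G2, G6, G10, H3, H6 — 13 in total.
Values that change: A4, B7, C5, C8, C9, D11, E2, F10, G6, G10, H3, H6.

First evaluation (everything demanded from the output):
  G6 = -8 + 1 = -7
  A4 = -1 * -7 = 7
  C9 = ABS(7) = 7
  D11 = -(7) = -7
  F10 = 7 - -8 = 15
  B9 = MIN(-8, 15) = -8
  H6 = MAX(15, -8) = 15
  E2 = 15 * 7 = 105
  H3 = MAX(105, 7) = 105
  B7 = ABS(105) = 105
  G10 = MAX(105, -7) = 105
  G2 = MIN(-8, 105) = -8
  C8 = MAX(-8, 105) = 105

Propagation after the edit:
  G6: runs — C5 1->0; result -8.
  A4: runs — G6 -7->-8; result 8.
  C9: runs — A4 7->8; result 8.
  D11: runs — A4 7->8; result -8.
  F10: runs — A4 7->8; result 16.
  B9: runs — F10 15->16; result -8 (same value as before).
  H6: runs — F10 15->16; result 16.
  E2: runs — H6 15->16; C9 7->8; result 128.
  H3: runs — E2 105->128; C9 7->8; result 128.
  B7: runs — H3 105->128; result 128.
  G10: runs — B7 105->128; D11 -7->-8; result 128.
  G2: runs — G10 105->128; result -8 (same value as before).
  C8: runs — B7 105->128; result 128.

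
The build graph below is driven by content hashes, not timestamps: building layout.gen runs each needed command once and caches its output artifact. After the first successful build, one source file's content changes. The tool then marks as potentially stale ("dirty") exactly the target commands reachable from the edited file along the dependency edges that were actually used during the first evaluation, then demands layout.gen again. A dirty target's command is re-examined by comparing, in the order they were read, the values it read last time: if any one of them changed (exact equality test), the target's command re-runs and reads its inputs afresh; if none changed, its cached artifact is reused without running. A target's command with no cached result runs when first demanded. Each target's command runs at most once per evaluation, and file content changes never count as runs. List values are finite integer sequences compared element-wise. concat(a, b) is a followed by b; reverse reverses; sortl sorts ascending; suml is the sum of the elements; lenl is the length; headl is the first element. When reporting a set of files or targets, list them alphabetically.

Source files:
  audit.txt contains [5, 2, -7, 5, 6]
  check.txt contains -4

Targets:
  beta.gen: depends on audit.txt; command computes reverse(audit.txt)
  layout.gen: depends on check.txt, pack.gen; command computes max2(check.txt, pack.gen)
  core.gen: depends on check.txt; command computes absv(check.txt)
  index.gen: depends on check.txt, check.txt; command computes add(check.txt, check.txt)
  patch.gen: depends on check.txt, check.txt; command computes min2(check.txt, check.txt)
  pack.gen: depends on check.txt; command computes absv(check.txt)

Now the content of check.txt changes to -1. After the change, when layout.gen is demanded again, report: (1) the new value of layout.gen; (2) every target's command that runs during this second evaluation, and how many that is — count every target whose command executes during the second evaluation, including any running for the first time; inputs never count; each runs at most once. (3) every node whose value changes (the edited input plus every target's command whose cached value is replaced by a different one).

Initial pass — values computed on the first demand:
  pack.gen = absv(-4) = 4
  layout.gen = max2(-4, 4) = 4

Second demand — change propagation:
  pack.gen: re-runs because check.txt -4->-1; new result 1.
  layout.gen: re-runs because check.txt -4->-1; pack.gen 4->1; new result 1.

layout.gen now evaluates to 1.
Run set: layout.gen, pack.gen (2 run).
Changed values: check.txt, layout.gen, pack.gen.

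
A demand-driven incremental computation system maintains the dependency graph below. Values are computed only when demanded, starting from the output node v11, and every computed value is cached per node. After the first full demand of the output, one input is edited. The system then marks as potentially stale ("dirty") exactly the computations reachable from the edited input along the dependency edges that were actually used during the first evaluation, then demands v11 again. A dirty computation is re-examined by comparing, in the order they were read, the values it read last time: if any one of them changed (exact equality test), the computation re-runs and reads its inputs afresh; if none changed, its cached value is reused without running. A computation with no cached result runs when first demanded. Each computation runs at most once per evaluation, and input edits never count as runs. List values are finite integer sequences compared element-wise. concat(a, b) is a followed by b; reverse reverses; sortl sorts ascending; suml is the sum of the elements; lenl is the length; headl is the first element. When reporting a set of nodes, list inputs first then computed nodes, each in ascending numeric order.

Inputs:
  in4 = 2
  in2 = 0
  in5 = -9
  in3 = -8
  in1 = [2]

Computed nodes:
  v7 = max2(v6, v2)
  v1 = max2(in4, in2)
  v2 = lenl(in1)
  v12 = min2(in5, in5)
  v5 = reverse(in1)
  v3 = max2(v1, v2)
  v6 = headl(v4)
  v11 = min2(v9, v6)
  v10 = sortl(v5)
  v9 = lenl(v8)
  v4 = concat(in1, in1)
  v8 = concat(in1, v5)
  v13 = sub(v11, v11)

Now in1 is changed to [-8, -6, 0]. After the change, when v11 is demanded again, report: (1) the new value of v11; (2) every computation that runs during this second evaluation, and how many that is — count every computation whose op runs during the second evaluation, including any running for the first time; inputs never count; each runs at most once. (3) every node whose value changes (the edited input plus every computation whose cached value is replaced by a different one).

New value of v11: -8.
Computations that run: v4, v5, v6, v8, v9, v11 — 6 in total.
Values that change: in1, v4, v5, v6, v8, v9, v11.

First evaluation (everything demanded from the output):
  v4 = concat([2], [2]) = [2, 2]
  v5 = reverse([2]) = [2]
  v6 = headl([2, 2]) = 2
  v8 = concat([2], [2]) = [2, 2]
  v9 = lenl([2, 2]) = 2
  v11 = min2(2, 2) = 2

Propagation after the edit:
  v4: runs — in1 [2]->[-8, -6, 0]; in1 [2]->[-8, -6, 0]; result [-8, -6, 0, -8, -6, 0].
  v5: runs — in1 [2]->[-8, -6, 0]; result [0, -6, -8].
  v6: runs — v4 [2, 2]->[-8, -6, 0, -8, -6, 0]; result -8.
  v8: runs — in1 [2]->[-8, -6, 0]; v5 [2]->[0, -6, -8]; result [-8, -6, 0, 0, -6, -8].
  v9: runs — v8 [2, 2]->[-8, -6, 0, 0, -6, -8]; result 6.
  v11: runs — v9 2->6; v6 2->-8; result -8.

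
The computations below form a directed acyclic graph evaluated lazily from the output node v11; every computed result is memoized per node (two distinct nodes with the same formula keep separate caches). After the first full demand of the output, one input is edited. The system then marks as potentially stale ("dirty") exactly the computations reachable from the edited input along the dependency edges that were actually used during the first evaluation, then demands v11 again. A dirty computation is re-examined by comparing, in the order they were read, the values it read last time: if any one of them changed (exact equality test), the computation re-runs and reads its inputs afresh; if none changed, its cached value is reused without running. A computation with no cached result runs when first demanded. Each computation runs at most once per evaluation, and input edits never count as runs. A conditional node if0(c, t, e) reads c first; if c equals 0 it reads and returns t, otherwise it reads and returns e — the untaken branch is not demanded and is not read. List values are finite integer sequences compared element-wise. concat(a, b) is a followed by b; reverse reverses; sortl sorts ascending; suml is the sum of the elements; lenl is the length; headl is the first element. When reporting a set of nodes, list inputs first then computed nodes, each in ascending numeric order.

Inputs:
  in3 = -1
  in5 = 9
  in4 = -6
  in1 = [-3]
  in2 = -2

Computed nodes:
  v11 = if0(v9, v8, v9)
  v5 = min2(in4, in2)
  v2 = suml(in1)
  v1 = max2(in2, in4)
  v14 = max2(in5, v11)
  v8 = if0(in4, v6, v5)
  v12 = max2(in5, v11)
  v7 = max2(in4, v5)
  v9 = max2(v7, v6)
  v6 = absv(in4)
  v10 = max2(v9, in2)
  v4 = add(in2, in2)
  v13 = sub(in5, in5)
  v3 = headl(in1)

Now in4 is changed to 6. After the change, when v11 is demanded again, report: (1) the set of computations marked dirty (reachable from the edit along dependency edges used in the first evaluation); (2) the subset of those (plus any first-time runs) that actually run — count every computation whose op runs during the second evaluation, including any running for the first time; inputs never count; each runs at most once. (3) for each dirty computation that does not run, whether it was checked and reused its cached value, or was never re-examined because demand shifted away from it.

The edit dirties: v5, v6, v7, v9, v11.
4 computations run: v5, v6, v7, v9.
Cache hits after checking: v11.
Note where the cutoff bites: v11 is checked, finds nothing changed, and keeps its cache.

First demand of the output computes:
  v5 = min2(-6, -2) = -6
  v6 = absv(-6) = 6
  v7 = max2(-6, -6) = -6
  v9 = max2(-6, 6) = 6
  v11 = if0(v9=6 -> else branch v9) = 6

After the edit, cleaning proceeds:
  v5: a read changed (in4 -6->6) — executes, giving -2.
  v6: a read changed (in4 -6->6) — executes, giving 6 — identical to its old value.
  v7: a read changed (in4 -6->6; v5 -6->-2) — executes, giving 6.
  v9: a read changed (v7 -6->6) — executes, giving 6 — identical to its old value.
  v11: dirty, but its reads are unchanged (v9 unchanged, v9 unchanged); cached 6 stands.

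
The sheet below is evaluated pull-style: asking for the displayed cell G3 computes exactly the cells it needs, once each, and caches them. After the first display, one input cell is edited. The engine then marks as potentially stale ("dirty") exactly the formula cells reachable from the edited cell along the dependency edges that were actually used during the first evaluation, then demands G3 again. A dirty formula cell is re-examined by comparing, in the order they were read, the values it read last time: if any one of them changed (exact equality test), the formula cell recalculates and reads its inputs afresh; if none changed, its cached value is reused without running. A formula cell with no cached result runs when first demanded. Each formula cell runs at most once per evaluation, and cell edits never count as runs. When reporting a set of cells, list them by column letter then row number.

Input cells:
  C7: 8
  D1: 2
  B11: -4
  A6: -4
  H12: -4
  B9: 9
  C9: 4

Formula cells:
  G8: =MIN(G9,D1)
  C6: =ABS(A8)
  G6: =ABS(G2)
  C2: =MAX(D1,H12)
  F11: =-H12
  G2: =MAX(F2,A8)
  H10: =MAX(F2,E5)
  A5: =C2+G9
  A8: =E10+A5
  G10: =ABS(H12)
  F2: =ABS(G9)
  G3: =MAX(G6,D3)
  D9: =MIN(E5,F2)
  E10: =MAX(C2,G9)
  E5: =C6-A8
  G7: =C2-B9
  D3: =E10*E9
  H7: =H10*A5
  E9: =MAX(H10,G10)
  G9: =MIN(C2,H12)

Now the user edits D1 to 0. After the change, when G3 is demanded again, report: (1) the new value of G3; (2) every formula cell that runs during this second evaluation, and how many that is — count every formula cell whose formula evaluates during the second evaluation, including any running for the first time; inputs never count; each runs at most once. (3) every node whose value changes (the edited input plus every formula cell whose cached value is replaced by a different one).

First demand of the output computes:
  C2 = MAX(2, -4) = 2
  G9 = MIN(2, -4) = -4
  A5 = 2 + -4 = -2
  E10 = MAX(2, -4) = 2
  A8 = 2 + -2 = 0
  C6 = ABS(0) = 0
  E5 = 0 - 0 = 0
  F2 = ABS(-4) = 4
  G2 = MAX(4, 0) = 4
  G6 = ABS(4) = 4
  G10 = ABS(-4) = 4
  H10 = MAX(4, 0) = 4
  E9 = MAX(4, 4) = 4
  D3 = 2 * 4 = 8
  G3 = MAX(4, 8) = 8

After the edit, cleaning proceeds:
  C2: a read changed (D1 2->0) — executes, giving 0.
  G9: a read changed (C2 2->0) — executes, giving -4 — identical to its old value.
  A5: a read changed (C2 2->0) — executes, giving -4.
  E10: a read changed (C2 2->0) — executes, giving 0.
  A8: a read changed (E10 2->0; A5 -2->-4) — executes, giving -4.
  C6: a read changed (A8 0->-4) — executes, giving 4.
  E5: a read changed (C6 0->4; A8 0->-4) — executes, giving 8.
  F2: dirty, but its reads are unchanged (G9 unchanged); cached 4 stands.
  G2: a read changed (A8 0->-4) — executes, giving 4 — identical to its old value.
  G6: dirty, but its reads are unchanged (G2 unchanged); cached 4 stands.
  H10: a read changed (E5 0->8) — executes, giving 8.
  E9: a read changed (H10 4->8) — executes, giving 8.
  D3: a read changed (E10 2->0; E9 4->8) — executes, giving 0.
  G3: a read changed (D3 8->0) — executes, giving 4.

Note where the cutoff bites: F2 is checked, finds nothing changed, and keeps its cache.

Demanding G3 again yields 4.
12 formula cells run: A5, A8, C2, C6, D3, E5, E9, E10, G2, G3, G9, H10.
The nodes whose values change: A5, A8, C2, C6, D1, D3, E5, E9, E10, G3, H10.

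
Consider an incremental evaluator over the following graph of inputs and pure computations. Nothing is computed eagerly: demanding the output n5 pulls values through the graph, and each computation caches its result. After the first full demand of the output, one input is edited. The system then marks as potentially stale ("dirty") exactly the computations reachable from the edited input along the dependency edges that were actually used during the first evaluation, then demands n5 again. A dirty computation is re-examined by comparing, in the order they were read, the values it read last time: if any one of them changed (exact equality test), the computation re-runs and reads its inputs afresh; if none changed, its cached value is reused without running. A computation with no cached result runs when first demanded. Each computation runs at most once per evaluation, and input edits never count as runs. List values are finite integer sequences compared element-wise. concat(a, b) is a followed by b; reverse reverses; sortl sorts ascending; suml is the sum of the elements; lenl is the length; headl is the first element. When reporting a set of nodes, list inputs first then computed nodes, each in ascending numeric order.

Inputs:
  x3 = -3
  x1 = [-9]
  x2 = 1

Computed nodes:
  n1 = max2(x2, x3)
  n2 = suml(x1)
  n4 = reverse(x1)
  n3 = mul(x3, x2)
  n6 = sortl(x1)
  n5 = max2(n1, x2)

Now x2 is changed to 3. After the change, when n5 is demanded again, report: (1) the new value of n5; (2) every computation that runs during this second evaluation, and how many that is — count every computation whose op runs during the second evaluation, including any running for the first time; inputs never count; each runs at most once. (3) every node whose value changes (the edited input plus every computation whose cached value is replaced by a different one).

n5 now evaluates to 3.
Run set: n1, n5 (2 run).
Changed values: x2, n1, n5.

Initial pass — values computed on the first demand:
  n1 = max2(1, -3) = 1
  n5 = max2(1, 1) = 1

Second demand — change propagation:
  n1: re-runs because x2 1->3; new result 3.
  n5: re-runs because n1 1->3; x2 1->3; new result 3.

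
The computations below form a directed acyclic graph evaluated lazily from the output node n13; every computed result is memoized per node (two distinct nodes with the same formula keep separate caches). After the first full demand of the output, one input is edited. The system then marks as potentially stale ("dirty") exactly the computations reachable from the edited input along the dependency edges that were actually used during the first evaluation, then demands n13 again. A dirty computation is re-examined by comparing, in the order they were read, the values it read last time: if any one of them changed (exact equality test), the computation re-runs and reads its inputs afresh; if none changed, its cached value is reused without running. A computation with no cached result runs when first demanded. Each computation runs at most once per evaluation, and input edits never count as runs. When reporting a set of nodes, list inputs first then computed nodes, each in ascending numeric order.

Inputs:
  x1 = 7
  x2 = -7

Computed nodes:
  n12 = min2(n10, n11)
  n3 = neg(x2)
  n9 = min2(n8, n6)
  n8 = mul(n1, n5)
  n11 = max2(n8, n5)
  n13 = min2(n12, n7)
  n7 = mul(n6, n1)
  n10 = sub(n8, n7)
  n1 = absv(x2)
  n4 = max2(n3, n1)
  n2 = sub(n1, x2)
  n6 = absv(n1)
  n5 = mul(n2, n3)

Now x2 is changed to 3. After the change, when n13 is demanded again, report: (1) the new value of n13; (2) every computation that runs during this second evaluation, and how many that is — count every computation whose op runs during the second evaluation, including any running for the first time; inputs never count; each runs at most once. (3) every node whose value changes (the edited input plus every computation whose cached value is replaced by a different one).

First demand of the output computes:
  n1 = absv(-7) = 7
  n2 = sub(7, -7) = 14
  n3 = neg(-7) = 7
  n5 = mul(14, 7) = 98
  n6 = absv(7) = 7
  n7 = mul(7, 7) = 49
  n8 = mul(7, 98) = 686
  n10 = sub(686, 49) = 637
  n11 = max2(686, 98) = 686
  n12 = min2(637, 686) = 637
  n13 = min2(637, 49) = 49

After the edit, cleaning proceeds:
  n1: a read changed (x2 -7->3) — executes, giving 3.
  n2: a read changed (n1 7->3; x2 -7->3) — executes, giving 0.
  n3: a read changed (x2 -7->3) — executes, giving -3.
  n5: a read changed (n2 14->0; n3 7->-3) — executes, giving 0.
  n6: a read changed (n1 7->3) — executes, giving 3.
  n7: a read changed (n6 7->3; n1 7->3) — executes, giving 9.
  n8: a read changed (n1 7->3; n5 98->0) — executes, giving 0.
  n10: a read changed (n8 686->0; n7 49->9) — executes, giving -9.
  n11: a read changed (n8 686->0; n5 98->0) — executes, giving 0.
  n12: a read changed (n10 637->-9; n11 686->0) — executes, giving -9.
  n13: a read changed (n12 637->-9; n7 49->9) — executes, giving -9.

Demanding n13 again yields -9.
11 computations run: n1, n2, n3, n5, n6, n7, n8, n10, n11, n12, n13.
The nodes whose values change: x2, n1, n2, n3, n5, n6, n7, n8, n10, n11, n12, n13.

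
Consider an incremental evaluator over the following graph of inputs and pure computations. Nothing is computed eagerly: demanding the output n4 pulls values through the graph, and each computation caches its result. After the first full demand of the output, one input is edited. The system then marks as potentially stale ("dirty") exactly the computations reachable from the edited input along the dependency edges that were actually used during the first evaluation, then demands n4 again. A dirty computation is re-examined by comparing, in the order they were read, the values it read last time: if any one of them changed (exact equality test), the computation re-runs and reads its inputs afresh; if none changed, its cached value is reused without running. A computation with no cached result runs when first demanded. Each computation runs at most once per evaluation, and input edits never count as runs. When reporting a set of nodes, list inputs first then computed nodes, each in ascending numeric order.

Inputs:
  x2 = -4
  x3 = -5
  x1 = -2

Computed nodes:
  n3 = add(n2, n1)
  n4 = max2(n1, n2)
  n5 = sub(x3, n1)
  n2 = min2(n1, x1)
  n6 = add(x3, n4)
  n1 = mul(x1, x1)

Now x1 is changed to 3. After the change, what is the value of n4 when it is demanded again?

n4 now evaluates to 9.

Initial pass — values computed on the first demand:
  n1 = mul(-2, -2) = 4
  n2 = min2(4, -2) = -2
  n4 = max2(4, -2) = 4

Second demand — change propagation:
  n1: re-runs because x1 -2->3; x1 -2->3; new result 9.
  n2: re-runs because n1 4->9; x1 -2->3; new result 3.
  n4: re-runs because n1 4->9; n2 -2->3; new result 9.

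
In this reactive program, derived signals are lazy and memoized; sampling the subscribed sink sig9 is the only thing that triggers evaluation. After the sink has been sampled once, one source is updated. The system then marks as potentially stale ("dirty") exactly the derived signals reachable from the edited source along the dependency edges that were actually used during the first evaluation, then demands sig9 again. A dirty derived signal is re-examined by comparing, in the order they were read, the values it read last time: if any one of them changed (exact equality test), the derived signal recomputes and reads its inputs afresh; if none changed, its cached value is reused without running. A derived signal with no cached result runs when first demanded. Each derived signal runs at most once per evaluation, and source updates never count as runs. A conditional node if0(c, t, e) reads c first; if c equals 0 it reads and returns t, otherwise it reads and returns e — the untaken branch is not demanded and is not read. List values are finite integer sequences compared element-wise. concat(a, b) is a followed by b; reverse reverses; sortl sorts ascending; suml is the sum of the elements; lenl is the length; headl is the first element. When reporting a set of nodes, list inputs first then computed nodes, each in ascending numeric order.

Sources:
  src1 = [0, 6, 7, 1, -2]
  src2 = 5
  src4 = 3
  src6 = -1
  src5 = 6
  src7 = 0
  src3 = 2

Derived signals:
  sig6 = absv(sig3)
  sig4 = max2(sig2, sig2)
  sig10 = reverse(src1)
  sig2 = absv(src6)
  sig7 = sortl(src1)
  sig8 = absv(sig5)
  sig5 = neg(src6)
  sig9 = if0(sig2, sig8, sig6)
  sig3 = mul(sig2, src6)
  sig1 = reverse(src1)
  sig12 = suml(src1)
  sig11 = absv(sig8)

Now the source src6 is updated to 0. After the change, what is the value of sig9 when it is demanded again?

Demanding sig9 again yields 0.
Note the branch switch — demand abandons sig3, sig6, which are never re-examined.

First demand of the output computes:
  sig2 = absv(-1) = 1
  sig3 = mul(1, -1) = -1
  sig6 = absv(-1) = 1
  sig9 = if0(sig2=1 -> else branch sig6) = 1

After the edit, cleaning proceeds:
  sig2: a read changed (src6 -1->0) — executes, giving 0.
  sig3: stays stale; no demand reaches it after the flip.
  sig5: had never run; runs now, result 0.
  sig6: stays stale; no demand reaches it after the flip.
  sig8: had never run; runs now, result 0.
  sig9: a read changed (sig2 1->0) — executes, giving 0.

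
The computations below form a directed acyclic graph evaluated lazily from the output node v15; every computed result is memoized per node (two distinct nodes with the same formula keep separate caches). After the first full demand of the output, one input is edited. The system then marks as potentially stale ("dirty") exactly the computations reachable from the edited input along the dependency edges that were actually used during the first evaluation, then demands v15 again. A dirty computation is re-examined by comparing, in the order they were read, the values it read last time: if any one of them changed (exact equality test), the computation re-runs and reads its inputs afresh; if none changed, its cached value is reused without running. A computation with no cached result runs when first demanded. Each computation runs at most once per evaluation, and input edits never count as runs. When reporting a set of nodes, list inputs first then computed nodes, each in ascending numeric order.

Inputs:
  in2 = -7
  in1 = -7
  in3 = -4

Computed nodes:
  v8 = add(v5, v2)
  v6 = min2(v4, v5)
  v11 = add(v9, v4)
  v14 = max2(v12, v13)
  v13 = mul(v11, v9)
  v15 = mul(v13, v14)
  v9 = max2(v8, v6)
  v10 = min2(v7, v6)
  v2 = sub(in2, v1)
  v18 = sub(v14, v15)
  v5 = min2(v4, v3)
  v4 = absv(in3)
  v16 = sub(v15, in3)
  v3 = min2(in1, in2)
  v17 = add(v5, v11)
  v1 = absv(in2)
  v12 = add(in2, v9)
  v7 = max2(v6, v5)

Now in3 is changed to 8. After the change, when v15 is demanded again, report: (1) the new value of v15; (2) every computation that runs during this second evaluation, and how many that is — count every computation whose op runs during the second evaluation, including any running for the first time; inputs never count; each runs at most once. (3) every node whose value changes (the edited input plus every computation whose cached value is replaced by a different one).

Demanding v15 again yields 49.
7 computations run: v4, v5, v6, v11, v13, v14, v15.
The nodes whose values change: in3, v4, v11, v13, v14, v15.
Note where the cutoff bites: v8 is checked, finds nothing changed, and keeps its cache.

First demand of the output computes:
  v1 = absv(-7) = 7
  v2 = sub(-7, 7) = -14
  v3 = min2(-7, -7) = -7
  v4 = absv(-4) = 4
  v5 = min2(4, -7) = -7
  v6 = min2(4, -7) = -7
  v8 = add(-7, -14) = -21
  v9 = max2(-21, -7) = -7
  v11 = add(-7, 4) = -3
  v12 = add(-7, -7) = -14
  v13 = mul(-3, -7) = 21
  v14 = max2(-14, 21) = 21
  v15 = mul(21, 21) = 441

After the edit, cleaning proceeds:
  v4: a read changed (in3 -4->8) — executes, giving 8.
  v5: a read changed (v4 4->8) — executes, giving -7 — identical to its old value.
  v6: a read changed (v4 4->8) — executes, giving -7 — identical to its old value.
  v8: dirty, but its reads are unchanged (v5 unchanged, v2 unchanged); cached -21 stands.
  v9: dirty, but its reads are unchanged (v8 unchanged, v6 unchanged); cached -7 stands.
  v11: a read changed (v4 4->8) — executes, giving 1.
  v12: dirty, but its reads are unchanged (in2 unchanged, v9 unchanged); cached -14 stands.
  v13: a read changed (v11 -3->1) — executes, giving -7.
  v14: a read changed (v13 21->-7) — executes, giving -7.
  v15: a read changed (v13 21->-7; v14 21->-7) — executes, giving 49.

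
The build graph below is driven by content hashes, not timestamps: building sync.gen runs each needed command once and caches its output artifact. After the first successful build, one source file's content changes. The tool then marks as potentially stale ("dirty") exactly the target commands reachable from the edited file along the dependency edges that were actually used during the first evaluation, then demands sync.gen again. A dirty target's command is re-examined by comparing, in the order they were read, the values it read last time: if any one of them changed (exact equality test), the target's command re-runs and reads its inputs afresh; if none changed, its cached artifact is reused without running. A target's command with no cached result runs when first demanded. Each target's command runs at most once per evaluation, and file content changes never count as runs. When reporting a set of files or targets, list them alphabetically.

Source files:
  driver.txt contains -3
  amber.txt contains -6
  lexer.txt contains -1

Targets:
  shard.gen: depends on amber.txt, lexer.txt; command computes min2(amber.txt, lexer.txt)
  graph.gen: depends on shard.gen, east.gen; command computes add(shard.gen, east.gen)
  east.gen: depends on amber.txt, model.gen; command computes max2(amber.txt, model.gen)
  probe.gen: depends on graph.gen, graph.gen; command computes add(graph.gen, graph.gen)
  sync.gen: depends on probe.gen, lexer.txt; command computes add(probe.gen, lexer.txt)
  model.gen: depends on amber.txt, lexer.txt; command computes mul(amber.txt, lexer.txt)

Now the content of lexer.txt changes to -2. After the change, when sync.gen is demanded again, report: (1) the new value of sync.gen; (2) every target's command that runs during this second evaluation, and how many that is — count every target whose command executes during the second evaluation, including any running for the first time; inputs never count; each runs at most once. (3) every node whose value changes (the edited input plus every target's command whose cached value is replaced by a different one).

Initial pass — values computed on the first demand:
  model.gen = mul(-6, -1) = 6
  east.gen = max2(-6, 6) = 6
  shard.gen = min2(-6, -1) = -6
  graph.gen = add(-6, 6) = 0
  probe.gen = add(0, 0) = 0
  sync.gen = add(0, -1) = -1

Second demand — change propagation:
  model.gen: re-runs because lexer.txt -1->-2; new result 12.
  east.gen: re-runs because model.gen 6->12; new result 12.
  shard.gen: re-runs because lexer.txt -1->-2; new result -6 (unchanged).
  graph.gen: re-runs because east.gen 6->12; new result 6.
  probe.gen: re-runs because graph.gen 0->6; graph.gen 0->6; new result 12.
  sync.gen: re-runs because probe.gen 0->12; lexer.txt -1->-2; new result 10.

sync.gen now evaluates to 10.
Run set: east.gen, graph.gen, model.gen, probe.gen, shard.gen, sync.gen (6 run).
Changed values: east.gen, graph.gen, lexer.txt, model.gen, probe.gen, sync.gen.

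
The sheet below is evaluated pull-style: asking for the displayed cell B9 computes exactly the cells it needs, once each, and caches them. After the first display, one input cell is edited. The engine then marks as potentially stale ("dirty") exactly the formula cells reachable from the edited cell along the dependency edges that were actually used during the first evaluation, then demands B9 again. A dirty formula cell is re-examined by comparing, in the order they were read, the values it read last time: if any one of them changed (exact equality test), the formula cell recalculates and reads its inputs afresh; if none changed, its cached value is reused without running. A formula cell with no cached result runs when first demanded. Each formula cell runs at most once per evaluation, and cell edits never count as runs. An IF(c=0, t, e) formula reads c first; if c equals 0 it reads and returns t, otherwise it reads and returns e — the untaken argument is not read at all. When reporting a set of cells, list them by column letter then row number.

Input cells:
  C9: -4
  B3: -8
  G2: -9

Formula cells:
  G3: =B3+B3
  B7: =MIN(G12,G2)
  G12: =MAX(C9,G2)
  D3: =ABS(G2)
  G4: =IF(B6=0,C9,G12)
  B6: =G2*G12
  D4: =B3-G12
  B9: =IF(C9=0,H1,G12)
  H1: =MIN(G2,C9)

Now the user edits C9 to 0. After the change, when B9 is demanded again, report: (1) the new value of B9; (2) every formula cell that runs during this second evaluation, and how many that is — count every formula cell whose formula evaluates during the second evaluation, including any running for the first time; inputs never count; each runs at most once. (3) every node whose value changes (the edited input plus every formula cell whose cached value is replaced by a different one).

Demanding B9 again yields -9.
2 formula cells run: B9, H1.
The nodes whose values change: B9, C9.
Note the branch switch — demand abandons G12, which is never re-examined.

First demand of the output computes:
  G12 = MAX(-4, -9) = -4
  B9 = IF(C9=0: C9=-4 -> else branch G12) = -4

After the edit, cleaning proceeds:
  G12: stays stale; no demand reaches it after the flip.
  H1: had never run; runs now, result -9.
  B9: a read changed (C9 -4->0) — executes, giving -9.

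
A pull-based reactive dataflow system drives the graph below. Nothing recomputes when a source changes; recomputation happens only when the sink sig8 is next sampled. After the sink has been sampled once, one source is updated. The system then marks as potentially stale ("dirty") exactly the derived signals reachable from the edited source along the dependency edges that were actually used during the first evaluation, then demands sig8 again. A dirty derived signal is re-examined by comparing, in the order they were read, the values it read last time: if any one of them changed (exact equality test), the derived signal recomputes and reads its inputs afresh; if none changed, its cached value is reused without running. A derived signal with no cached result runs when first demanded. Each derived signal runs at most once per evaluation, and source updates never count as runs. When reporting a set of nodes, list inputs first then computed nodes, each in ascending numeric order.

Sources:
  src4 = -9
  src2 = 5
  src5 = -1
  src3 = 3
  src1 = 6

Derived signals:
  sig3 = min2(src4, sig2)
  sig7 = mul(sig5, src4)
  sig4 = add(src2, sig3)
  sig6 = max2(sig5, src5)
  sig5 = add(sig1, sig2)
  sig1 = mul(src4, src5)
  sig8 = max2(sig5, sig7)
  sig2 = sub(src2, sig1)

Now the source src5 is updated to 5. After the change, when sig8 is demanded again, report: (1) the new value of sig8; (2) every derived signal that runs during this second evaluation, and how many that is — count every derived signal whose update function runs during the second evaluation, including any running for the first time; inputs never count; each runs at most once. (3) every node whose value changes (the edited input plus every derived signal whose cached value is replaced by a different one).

New value of sig8: 5.
Derived signals that run: sig1, sig2, sig5 — 3 in total.
Values that change: src5, sig1, sig2.
Key observation: the change is absorbed at sig5 — it re-runs but produces the same value, and the output's value is unchanged.

First evaluation (everything demanded from the output):
  sig1 = mul(-9, -1) = 9
  sig2 = sub(5, 9) = -4
  sig5 = add(9, -4) = 5
  sig7 = mul(5, -9) = -45
  sig8 = max2(5, -45) = 5

Propagation after the edit:
  sig1: runs — src5 -1->5; result -45.
  sig2: runs — sig1 9->-45; result 50.
  sig5: runs — sig1 9->-45; sig2 -4->50; result 5 (same value as before).
  sig7: checked — values it read are unchanged (sig5 unchanged, src4 unchanged); reused cached -45 without running.
  sig8: checked — values it read are unchanged (sig5 unchanged, sig7 unchanged); reused cached 5 without running.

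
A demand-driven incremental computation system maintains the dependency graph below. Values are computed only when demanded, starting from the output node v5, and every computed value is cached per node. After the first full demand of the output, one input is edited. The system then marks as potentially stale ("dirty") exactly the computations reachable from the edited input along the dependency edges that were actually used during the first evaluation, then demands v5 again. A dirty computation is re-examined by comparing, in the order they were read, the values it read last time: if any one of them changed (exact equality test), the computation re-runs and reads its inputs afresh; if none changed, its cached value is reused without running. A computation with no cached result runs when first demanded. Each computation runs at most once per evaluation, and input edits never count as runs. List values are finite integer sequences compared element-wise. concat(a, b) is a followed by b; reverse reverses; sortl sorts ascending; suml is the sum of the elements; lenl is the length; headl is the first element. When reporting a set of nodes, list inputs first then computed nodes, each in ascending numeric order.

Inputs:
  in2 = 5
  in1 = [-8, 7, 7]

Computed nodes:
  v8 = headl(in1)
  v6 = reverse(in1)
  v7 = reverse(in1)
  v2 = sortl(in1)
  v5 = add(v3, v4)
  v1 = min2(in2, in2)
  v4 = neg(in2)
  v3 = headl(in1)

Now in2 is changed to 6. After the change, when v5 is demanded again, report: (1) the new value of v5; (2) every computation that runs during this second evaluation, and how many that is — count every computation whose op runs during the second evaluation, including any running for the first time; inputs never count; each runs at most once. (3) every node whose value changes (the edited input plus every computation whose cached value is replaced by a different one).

New value of v5: -14.
Computations that run: v4, v5 — 2 in total.
Values that change: in2, v4, v5.

First evaluation (everything demanded from the output):
  v3 = headl([-8, 7, 7]) = -8
  v4 = neg(5) = -5
  v5 = add(-8, -5) = -13

Propagation after the edit:
  v4: runs — in2 5->6; result -6.
  v5: runs — v4 -5->-6; result -14.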